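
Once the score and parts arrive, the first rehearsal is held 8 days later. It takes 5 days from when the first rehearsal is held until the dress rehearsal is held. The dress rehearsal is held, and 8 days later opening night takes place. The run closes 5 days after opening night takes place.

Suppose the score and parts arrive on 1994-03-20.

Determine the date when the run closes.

The score and parts arrive: Mar 20, 1994.
The first rehearsal is held: Mar 20, 1994 + 8 days = Mar 28, 1994.
The dress rehearsal is held: Mar 28, 1994 + 5 days = Apr 2, 1994.
Opening night takes place: Apr 2, 1994 + 8 days = Apr 10, 1994.
The run closes: Apr 10, 1994 + 5 days = Apr 15, 1994.

1994-04-15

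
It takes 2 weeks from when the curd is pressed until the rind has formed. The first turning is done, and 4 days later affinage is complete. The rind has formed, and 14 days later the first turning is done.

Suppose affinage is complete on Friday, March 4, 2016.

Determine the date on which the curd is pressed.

Monday, February 1, 2016

Affinage is complete: Mar 4, 2016.
The first turning is done: Mar 4, 2016 − 4 days = Feb 29, 2016.
The rind has formed: Feb 29, 2016 − 14 days = Feb 15, 2016.
The curd is pressed: Feb 15, 2016 − 2 weeks = Feb 1, 2016.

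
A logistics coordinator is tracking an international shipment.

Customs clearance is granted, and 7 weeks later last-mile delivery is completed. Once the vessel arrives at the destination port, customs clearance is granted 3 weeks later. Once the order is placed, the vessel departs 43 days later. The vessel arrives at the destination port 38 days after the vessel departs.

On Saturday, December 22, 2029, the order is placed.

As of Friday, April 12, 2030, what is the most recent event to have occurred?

The order is placed: Dec 22, 2029.
The vessel departs: Dec 22, 2029 + 43 days = Feb 3, 2030.
The vessel arrives at the destination port: Feb 3, 2030 + 38 days = Mar 13, 2030.
Customs clearance is granted: Mar 13, 2030 + 3 weeks = Apr 3, 2030.
Last-mile delivery is completed: Apr 3, 2030 + 7 weeks = May 22, 2030.
Apr 12, 2030 falls between when customs clearance is granted (Apr 3, 2030) and when last-mile delivery is completed (May 22, 2030).

Customs clearance is granted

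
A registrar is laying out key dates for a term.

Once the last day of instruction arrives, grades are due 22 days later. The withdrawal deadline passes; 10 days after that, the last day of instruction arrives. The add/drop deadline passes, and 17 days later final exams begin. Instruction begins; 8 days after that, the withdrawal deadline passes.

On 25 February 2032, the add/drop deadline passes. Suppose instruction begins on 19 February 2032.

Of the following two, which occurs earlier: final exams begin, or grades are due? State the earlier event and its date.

Final exams begin — 13 March 2032

The add/drop deadline passes: Feb 25, 2032.
Final exams begin: Feb 25, 2032 + 17 days = Mar 13, 2032.
Instruction begins: Feb 19, 2032.
The withdrawal deadline passes: Feb 19, 2032 + 8 days = Feb 27, 2032.
The last day of instruction arrives: Feb 27, 2032 + 10 days = Mar 8, 2032.
Grades are due: Mar 8, 2032 + 22 days = Mar 30, 2032.
Comparing: final exams begin on Mar 13, 2032 vs grades are due on Mar 30, 2032. Earlier: final exams begin.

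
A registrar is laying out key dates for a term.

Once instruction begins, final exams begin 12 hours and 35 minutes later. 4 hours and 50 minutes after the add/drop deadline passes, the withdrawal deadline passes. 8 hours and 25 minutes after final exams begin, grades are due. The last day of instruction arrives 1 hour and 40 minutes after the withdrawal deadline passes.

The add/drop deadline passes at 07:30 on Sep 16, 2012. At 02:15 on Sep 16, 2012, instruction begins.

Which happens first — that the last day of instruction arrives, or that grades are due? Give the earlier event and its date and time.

The last day of instruction arrives — 14:00 on Sep 16, 2012

The add/drop deadline passes: 07:30 Sep 16, 2012.
The withdrawal deadline passes: 07:30 Sep 16, 2012 + 4h50m = 12:20 Sep 16, 2012.
The last day of instruction arrives: 12:20 Sep 16, 2012 + 1h40m = 14:00 Sep 16, 2012.
Instruction begins: 02:15 Sep 16, 2012.
Final exams begin: 02:15 Sep 16, 2012 + 12h35m = 14:50 Sep 16, 2012.
Grades are due: 14:50 Sep 16, 2012 + 8h25m = 23:15 Sep 16, 2012.
Comparing: the last day of instruction arrives at 14:00 Sep 16, 2012 vs grades are due at 23:15 Sep 16, 2012. Earlier: the last day of instruction arrives.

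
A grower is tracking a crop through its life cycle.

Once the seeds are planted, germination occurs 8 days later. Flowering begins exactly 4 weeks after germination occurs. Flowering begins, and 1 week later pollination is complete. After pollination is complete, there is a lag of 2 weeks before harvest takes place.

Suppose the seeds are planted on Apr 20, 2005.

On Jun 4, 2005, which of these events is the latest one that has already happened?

The seeds are planted: Apr 20, 2005.
Germination occurs: Apr 20, 2005 + 8 days = Apr 28, 2005.
Flowering begins: Apr 28, 2005 + 4 weeks = May 26, 2005.
Pollination is complete: May 26, 2005 + 1 week = Jun 2, 2005.
Harvest takes place: Jun 2, 2005 + 2 weeks = Jun 16, 2005.
Jun 4, 2005 falls between when pollination is complete (Jun 2, 2005) and when harvest takes place (Jun 16, 2005).

Pollination is complete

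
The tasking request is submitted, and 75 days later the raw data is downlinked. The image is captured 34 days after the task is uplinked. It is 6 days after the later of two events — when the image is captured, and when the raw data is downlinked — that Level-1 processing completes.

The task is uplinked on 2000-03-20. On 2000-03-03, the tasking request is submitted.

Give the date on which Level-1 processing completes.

The task is uplinked: Mar 20, 2000.
The image is captured: Mar 20, 2000 + 34 days = Apr 23, 2000.
The tasking request is submitted: Mar 3, 2000.
The raw data is downlinked: Mar 3, 2000 + 75 days = May 17, 2000.
Both prerequisites met — the image is captured (Apr 23, 2000), the raw data is downlinked (May 17, 2000); the later is May 17, 2000.
Level-1 processing completes: May 17, 2000 + 6 days = May 23, 2000.

2000-05-23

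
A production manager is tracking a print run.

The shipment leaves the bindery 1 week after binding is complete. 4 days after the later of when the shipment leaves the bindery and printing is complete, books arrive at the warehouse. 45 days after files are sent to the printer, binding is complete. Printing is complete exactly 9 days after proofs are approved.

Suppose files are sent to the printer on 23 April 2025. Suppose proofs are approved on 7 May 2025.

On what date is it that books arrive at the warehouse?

Files are sent to the printer: Apr 23, 2025.
Binding is complete: Apr 23, 2025 + 45 days = Jun 7, 2025.
The shipment leaves the bindery: Jun 7, 2025 + 1 week = Jun 14, 2025.
Proofs are approved: May 7, 2025.
Printing is complete: May 7, 2025 + 9 days = May 16, 2025.
Both prerequisites met — the shipment leaves the bindery (Jun 14, 2025), printing is complete (May 16, 2025); the later is Jun 14, 2025.
Books arrive at the warehouse: Jun 14, 2025 + 4 days = Jun 18, 2025.

18 June 2025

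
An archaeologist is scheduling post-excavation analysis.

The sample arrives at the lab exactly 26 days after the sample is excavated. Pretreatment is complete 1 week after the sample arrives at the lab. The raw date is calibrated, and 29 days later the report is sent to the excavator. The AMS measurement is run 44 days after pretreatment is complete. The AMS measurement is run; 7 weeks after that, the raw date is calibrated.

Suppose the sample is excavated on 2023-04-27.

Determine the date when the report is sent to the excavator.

2023-09-29

The sample is excavated: Apr 27, 2023.
The sample arrives at the lab: Apr 27, 2023 + 26 days = May 23, 2023.
Pretreatment is complete: May 23, 2023 + 1 week = May 30, 2023.
The AMS measurement is run: May 30, 2023 + 44 days = Jul 13, 2023.
The raw date is calibrated: Jul 13, 2023 + 7 weeks = Aug 31, 2023.
The report is sent to the excavator: Aug 31, 2023 + 29 days = Sep 29, 2023.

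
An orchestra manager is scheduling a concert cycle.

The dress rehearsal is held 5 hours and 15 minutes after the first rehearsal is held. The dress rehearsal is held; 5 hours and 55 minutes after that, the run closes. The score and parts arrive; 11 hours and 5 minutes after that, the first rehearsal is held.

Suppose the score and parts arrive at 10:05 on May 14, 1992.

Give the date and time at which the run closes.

The score and parts arrive: 10:05 May 14, 1992.
The first rehearsal is held: 10:05 May 14, 1992 + 11h05m = 21:10 May 14, 1992.
The dress rehearsal is held: 21:10 May 14, 1992 + 5h15m = 02:25 May 15, 1992.
The run closes: 02:25 May 15, 1992 + 5h55m = 08:20 May 15, 1992.

08:20 on May 15, 1992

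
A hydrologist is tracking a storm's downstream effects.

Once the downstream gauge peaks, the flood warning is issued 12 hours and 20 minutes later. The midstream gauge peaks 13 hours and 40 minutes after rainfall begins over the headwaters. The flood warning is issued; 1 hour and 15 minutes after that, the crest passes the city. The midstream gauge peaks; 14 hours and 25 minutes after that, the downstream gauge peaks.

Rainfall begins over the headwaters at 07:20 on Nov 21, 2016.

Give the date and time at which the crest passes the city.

01:00 on Nov 23, 2016

Rainfall begins over the headwaters: 07:20 Nov 21, 2016.
The midstream gauge peaks: 07:20 Nov 21, 2016 + 13h40m = 21:00 Nov 21, 2016.
The downstream gauge peaks: 21:00 Nov 21, 2016 + 14h25m = 11:25 Nov 22, 2016.
The flood warning is issued: 11:25 Nov 22, 2016 + 12h20m = 23:45 Nov 22, 2016.
The crest passes the city: 23:45 Nov 22, 2016 + 1h15m = 01:00 Nov 23, 2016.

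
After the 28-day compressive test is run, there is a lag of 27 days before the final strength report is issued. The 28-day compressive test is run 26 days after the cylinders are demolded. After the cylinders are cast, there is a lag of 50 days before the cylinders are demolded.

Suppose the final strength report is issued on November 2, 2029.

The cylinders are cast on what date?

The final strength report is issued: Nov 2, 2029.
The 28-day compressive test is run: Nov 2, 2029 − 27 days = Oct 6, 2029.
The cylinders are demolded: Oct 6, 2029 − 26 days = Sep 10, 2029.
The cylinders are cast: Sep 10, 2029 − 50 days = Jul 22, 2029.

July 22, 2029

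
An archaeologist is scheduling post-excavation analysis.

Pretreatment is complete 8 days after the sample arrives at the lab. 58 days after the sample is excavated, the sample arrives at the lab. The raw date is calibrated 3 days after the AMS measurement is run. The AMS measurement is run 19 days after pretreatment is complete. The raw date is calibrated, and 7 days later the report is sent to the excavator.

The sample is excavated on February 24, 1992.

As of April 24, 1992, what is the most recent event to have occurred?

The sample arrives at the lab

The sample is excavated: Feb 24, 1992.
The sample arrives at the lab: Feb 24, 1992 + 58 days = Apr 22, 1992.
Pretreatment is complete: Apr 22, 1992 + 8 days = Apr 30, 1992.
The AMS measurement is run: Apr 30, 1992 + 19 days = May 19, 1992.
The raw date is calibrated: May 19, 1992 + 3 days = May 22, 1992.
The report is sent to the excavator: May 22, 1992 + 7 days = May 29, 1992.
Apr 24, 1992 falls between when the sample arrives at the lab (Apr 22, 1992) and when pretreatment is complete (Apr 30, 1992).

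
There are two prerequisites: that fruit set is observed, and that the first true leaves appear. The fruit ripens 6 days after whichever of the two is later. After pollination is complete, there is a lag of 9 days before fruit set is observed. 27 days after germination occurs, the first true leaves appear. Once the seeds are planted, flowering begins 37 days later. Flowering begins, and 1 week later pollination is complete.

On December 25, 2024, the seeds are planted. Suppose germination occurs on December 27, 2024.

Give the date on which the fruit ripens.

The seeds are planted: Dec 25, 2024.
Flowering begins: Dec 25, 2024 + 37 days = Jan 31, 2025.
Pollination is complete: Jan 31, 2025 + 1 week = Feb 7, 2025.
Fruit set is observed: Feb 7, 2025 + 9 days = Feb 16, 2025.
Germination occurs: Dec 27, 2024.
The first true leaves appear: Dec 27, 2024 + 27 days = Jan 23, 2025.
Both prerequisites met — fruit set is observed (Feb 16, 2025), the first true leaves appear (Jan 23, 2025); the later is Feb 16, 2025.
The fruit ripens: Feb 16, 2025 + 6 days = Feb 22, 2025.

February 22, 2025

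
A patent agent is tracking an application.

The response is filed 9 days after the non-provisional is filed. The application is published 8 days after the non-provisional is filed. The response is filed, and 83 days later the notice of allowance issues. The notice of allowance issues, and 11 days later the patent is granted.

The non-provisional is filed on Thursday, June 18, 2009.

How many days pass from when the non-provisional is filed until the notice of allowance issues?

92 days

Causal path: the non-provisional is filed → the response is filed → the notice of allowance issues.
Total delay along the path: 9 + 83 = 92 days.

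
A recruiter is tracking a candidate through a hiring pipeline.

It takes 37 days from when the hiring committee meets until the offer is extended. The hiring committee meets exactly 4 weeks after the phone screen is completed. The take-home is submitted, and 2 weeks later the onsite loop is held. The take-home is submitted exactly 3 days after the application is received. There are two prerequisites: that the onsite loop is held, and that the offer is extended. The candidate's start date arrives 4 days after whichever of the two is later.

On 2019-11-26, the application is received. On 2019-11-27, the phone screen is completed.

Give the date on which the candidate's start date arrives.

2020-02-04

The application is received: Nov 26, 2019.
The take-home is submitted: Nov 26, 2019 + 3 days = Nov 29, 2019.
The onsite loop is held: Nov 29, 2019 + 2 weeks = Dec 13, 2019.
The phone screen is completed: Nov 27, 2019.
The hiring committee meets: Nov 27, 2019 + 4 weeks = Dec 25, 2019.
The offer is extended: Dec 25, 2019 + 37 days = Jan 31, 2020.
Both prerequisites met — the onsite loop is held (Dec 13, 2019), the offer is extended (Jan 31, 2020); the later is Jan 31, 2020.
The candidate's start date arrives: Jan 31, 2020 + 4 days = Feb 4, 2020.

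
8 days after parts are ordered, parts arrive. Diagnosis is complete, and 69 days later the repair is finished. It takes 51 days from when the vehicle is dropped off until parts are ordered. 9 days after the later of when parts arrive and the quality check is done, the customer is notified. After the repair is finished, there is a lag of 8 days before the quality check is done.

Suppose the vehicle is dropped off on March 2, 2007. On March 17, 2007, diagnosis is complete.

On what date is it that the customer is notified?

June 11, 2007

The vehicle is dropped off: Mar 2, 2007.
Parts are ordered: Mar 2, 2007 + 51 days = Apr 22, 2007.
Parts arrive: Apr 22, 2007 + 8 days = Apr 30, 2007.
Diagnosis is complete: Mar 17, 2007.
The repair is finished: Mar 17, 2007 + 69 days = May 25, 2007.
The quality check is done: May 25, 2007 + 8 days = Jun 2, 2007.
Both prerequisites met — parts arrive (Apr 30, 2007), the quality check is done (Jun 2, 2007); the later is Jun 2, 2007.
The customer is notified: Jun 2, 2007 + 9 days = Jun 11, 2007.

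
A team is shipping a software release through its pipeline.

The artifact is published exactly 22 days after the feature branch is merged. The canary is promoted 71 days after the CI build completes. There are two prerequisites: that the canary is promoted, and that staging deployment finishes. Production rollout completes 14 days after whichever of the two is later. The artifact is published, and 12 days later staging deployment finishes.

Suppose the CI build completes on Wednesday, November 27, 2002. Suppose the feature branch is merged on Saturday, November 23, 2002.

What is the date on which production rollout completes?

Thursday, February 20, 2003

The CI build completes: Nov 27, 2002.
The canary is promoted: Nov 27, 2002 + 71 days = Feb 6, 2003.
The feature branch is merged: Nov 23, 2002.
The artifact is published: Nov 23, 2002 + 22 days = Dec 15, 2002.
Staging deployment finishes: Dec 15, 2002 + 12 days = Dec 27, 2002.
Both prerequisites met — the canary is promoted (Feb 6, 2003), staging deployment finishes (Dec 27, 2002); the later is Feb 6, 2003.
Production rollout completes: Feb 6, 2003 + 14 days = Feb 20, 2003.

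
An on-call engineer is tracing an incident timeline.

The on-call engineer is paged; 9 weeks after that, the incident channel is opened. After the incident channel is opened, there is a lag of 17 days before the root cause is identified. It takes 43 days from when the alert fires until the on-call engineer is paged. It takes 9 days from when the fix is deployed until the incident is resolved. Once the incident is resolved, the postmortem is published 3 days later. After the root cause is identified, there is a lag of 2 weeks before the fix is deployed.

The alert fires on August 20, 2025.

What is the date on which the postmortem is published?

The alert fires: Aug 20, 2025.
The on-call engineer is paged: Aug 20, 2025 + 43 days = Oct 2, 2025.
The incident channel is opened: Oct 2, 2025 + 9 weeks = Dec 4, 2025.
The root cause is identified: Dec 4, 2025 + 17 days = Dec 21, 2025.
The fix is deployed: Dec 21, 2025 + 2 weeks = Jan 4, 2026.
The incident is resolved: Jan 4, 2026 + 9 days = Jan 13, 2026.
The postmortem is published: Jan 13, 2026 + 3 days = Jan 16, 2026.

January 16, 2026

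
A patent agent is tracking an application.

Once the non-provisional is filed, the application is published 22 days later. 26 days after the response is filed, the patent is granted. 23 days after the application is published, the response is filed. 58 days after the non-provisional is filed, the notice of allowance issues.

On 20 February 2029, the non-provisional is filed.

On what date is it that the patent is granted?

The non-provisional is filed: Feb 20, 2029.
The application is published: Feb 20, 2029 + 22 days = Mar 14, 2029.
The response is filed: Mar 14, 2029 + 23 days = Apr 6, 2029.
The patent is granted: Apr 6, 2029 + 26 days = May 2, 2029.

2 May 2029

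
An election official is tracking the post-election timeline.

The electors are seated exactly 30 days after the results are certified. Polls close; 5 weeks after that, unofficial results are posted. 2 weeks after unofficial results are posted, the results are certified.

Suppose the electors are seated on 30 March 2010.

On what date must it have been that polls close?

10 January 2010

The electors are seated: Mar 30, 2010.
The results are certified: Mar 30, 2010 − 30 days = Feb 28, 2010.
Unofficial results are posted: Feb 28, 2010 − 2 weeks = Feb 14, 2010.
Polls close: Feb 14, 2010 − 5 weeks = Jan 10, 2010.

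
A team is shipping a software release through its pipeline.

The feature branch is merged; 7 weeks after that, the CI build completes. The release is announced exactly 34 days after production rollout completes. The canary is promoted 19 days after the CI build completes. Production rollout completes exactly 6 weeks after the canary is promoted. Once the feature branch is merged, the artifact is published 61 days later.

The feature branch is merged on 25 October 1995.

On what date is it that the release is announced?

The feature branch is merged: Oct 25, 1995.
The CI build completes: Oct 25, 1995 + 7 weeks = Dec 13, 1995.
The canary is promoted: Dec 13, 1995 + 19 days = Jan 1, 1996.
Production rollout completes: Jan 1, 1996 + 6 weeks = Feb 12, 1996.
The release is announced: Feb 12, 1996 + 34 days = Mar 17, 1996.

17 March 1996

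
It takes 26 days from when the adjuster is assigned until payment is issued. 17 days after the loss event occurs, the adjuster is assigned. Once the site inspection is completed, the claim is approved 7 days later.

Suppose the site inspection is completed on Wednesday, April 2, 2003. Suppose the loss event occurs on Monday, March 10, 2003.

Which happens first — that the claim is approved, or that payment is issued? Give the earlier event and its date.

The claim is approved — Wednesday, April 9, 2003

The site inspection is completed: Apr 2, 2003.
The claim is approved: Apr 2, 2003 + 7 days = Apr 9, 2003.
The loss event occurs: Mar 10, 2003.
The adjuster is assigned: Mar 10, 2003 + 17 days = Mar 27, 2003.
Payment is issued: Mar 27, 2003 + 26 days = Apr 22, 2003.
Comparing: the claim is approved on Apr 9, 2003 vs payment is issued on Apr 22, 2003. Earlier: the claim is approved.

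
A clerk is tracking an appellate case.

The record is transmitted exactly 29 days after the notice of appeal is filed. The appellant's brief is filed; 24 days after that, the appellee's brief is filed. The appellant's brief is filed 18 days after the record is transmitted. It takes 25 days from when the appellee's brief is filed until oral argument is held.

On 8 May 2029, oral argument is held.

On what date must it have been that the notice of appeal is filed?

1 February 2029

Oral argument is held: May 8, 2029.
The appellee's brief is filed: May 8, 2029 − 25 days = Apr 13, 2029.
The appellant's brief is filed: Apr 13, 2029 − 24 days = Mar 20, 2029.
The record is transmitted: Mar 20, 2029 − 18 days = Mar 2, 2029.
The notice of appeal is filed: Mar 2, 2029 − 29 days = Feb 1, 2029.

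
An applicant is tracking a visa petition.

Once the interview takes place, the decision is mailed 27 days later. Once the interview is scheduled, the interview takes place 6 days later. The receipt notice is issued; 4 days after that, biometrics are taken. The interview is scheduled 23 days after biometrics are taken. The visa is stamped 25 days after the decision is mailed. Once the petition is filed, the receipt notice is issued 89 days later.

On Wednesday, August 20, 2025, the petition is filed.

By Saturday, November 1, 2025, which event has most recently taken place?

The petition is filed

The petition is filed: Aug 20, 2025.
The receipt notice is issued: Aug 20, 2025 + 89 days = Nov 17, 2025.
Biometrics are taken: Nov 17, 2025 + 4 days = Nov 21, 2025.
The interview is scheduled: Nov 21, 2025 + 23 days = Dec 14, 2025.
The interview takes place: Dec 14, 2025 + 6 days = Dec 20, 2025.
The decision is mailed: Dec 20, 2025 + 27 days = Jan 16, 2026.
The visa is stamped: Jan 16, 2026 + 25 days = Feb 10, 2026.
Nov 1, 2025 falls between when the petition is filed (Aug 20, 2025) and when the receipt notice is issued (Nov 17, 2025).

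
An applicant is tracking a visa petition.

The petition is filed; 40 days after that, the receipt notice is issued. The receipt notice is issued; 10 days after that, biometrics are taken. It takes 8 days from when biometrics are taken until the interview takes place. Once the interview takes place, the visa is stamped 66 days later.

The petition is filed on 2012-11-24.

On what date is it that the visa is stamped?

2013-03-28

The petition is filed: Nov 24, 2012.
The receipt notice is issued: Nov 24, 2012 + 40 days = Jan 3, 2013.
Biometrics are taken: Jan 3, 2013 + 10 days = Jan 13, 2013.
The interview takes place: Jan 13, 2013 + 8 days = Jan 21, 2013.
The visa is stamped: Jan 21, 2013 + 66 days = Mar 28, 2013.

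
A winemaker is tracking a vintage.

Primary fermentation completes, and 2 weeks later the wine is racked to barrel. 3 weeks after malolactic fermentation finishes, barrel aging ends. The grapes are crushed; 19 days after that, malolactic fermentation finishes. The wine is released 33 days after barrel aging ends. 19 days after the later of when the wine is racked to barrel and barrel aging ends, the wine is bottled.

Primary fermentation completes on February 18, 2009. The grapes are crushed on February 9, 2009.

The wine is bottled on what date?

April 9, 2009

Primary fermentation completes: Feb 18, 2009.
The wine is racked to barrel: Feb 18, 2009 + 2 weeks = Mar 4, 2009.
The grapes are crushed: Feb 9, 2009.
Malolactic fermentation finishes: Feb 9, 2009 + 19 days = Feb 28, 2009.
Barrel aging ends: Feb 28, 2009 + 3 weeks = Mar 21, 2009.
Both prerequisites met — the wine is racked to barrel (Mar 4, 2009), barrel aging ends (Mar 21, 2009); the later is Mar 21, 2009.
The wine is bottled: Mar 21, 2009 + 19 days = Apr 9, 2009.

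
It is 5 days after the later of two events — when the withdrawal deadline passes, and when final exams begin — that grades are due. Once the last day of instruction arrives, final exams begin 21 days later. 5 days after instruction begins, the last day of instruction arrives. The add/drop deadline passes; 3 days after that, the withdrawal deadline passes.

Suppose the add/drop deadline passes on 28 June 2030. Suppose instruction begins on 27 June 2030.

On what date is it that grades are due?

28 July 2030

The add/drop deadline passes: Jun 28, 2030.
The withdrawal deadline passes: Jun 28, 2030 + 3 days = Jul 1, 2030.
Instruction begins: Jun 27, 2030.
The last day of instruction arrives: Jun 27, 2030 + 5 days = Jul 2, 2030.
Final exams begin: Jul 2, 2030 + 21 days = Jul 23, 2030.
Both prerequisites met — the withdrawal deadline passes (Jul 1, 2030), final exams begin (Jul 23, 2030); the later is Jul 23, 2030.
Grades are due: Jul 23, 2030 + 5 days = Jul 28, 2030.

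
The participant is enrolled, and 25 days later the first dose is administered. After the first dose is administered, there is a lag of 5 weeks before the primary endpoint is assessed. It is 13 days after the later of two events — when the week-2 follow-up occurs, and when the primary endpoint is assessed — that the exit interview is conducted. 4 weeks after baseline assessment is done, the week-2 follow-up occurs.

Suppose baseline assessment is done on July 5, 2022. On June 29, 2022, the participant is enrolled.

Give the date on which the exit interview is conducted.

Baseline assessment is done: Jul 5, 2022.
The week-2 follow-up occurs: Jul 5, 2022 + 4 weeks = Aug 2, 2022.
The participant is enrolled: Jun 29, 2022.
The first dose is administered: Jun 29, 2022 + 25 days = Jul 24, 2022.
The primary endpoint is assessed: Jul 24, 2022 + 5 weeks = Aug 28, 2022.
Both prerequisites met — the week-2 follow-up occurs (Aug 2, 2022), the primary endpoint is assessed (Aug 28, 2022); the later is Aug 28, 2022.
The exit interview is conducted: Aug 28, 2022 + 13 days = Sep 10, 2022.

September 10, 2022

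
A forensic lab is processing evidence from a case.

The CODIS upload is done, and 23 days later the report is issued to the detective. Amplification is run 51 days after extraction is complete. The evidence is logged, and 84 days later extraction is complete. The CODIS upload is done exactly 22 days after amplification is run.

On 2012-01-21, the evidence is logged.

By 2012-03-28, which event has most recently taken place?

The evidence is logged

The evidence is logged: Jan 21, 2012.
Extraction is complete: Jan 21, 2012 + 84 days = Apr 14, 2012.
Amplification is run: Apr 14, 2012 + 51 days = Jun 4, 2012.
The CODIS upload is done: Jun 4, 2012 + 22 days = Jun 26, 2012.
The report is issued to the detective: Jun 26, 2012 + 23 days = Jul 19, 2012.
Mar 28, 2012 falls between when the evidence is logged (Jan 21, 2012) and when extraction is complete (Apr 14, 2012).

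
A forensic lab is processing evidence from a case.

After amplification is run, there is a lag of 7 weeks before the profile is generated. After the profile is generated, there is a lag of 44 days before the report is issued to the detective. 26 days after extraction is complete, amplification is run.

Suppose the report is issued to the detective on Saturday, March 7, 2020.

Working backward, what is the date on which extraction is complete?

The report is issued to the detective: Mar 7, 2020.
The profile is generated: Mar 7, 2020 − 44 days = Jan 23, 2020.
Amplification is run: Jan 23, 2020 − 7 weeks = Dec 5, 2019.
Extraction is complete: Dec 5, 2019 − 26 days = Nov 9, 2019.

Saturday, November 9, 2019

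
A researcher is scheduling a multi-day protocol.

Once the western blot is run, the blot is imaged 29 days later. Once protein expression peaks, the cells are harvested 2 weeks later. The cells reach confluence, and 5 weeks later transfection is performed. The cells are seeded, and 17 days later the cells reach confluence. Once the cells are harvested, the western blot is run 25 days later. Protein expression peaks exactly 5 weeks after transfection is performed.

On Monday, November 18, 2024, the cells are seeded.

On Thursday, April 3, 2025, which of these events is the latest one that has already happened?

The western blot is run

The cells are seeded: Nov 18, 2024.
The cells reach confluence: Nov 18, 2024 + 17 days = Dec 5, 2024.
Transfection is performed: Dec 5, 2024 + 5 weeks = Jan 9, 2025.
Protein expression peaks: Jan 9, 2025 + 5 weeks = Feb 13, 2025.
The cells are harvested: Feb 13, 2025 + 2 weeks = Feb 27, 2025.
The western blot is run: Feb 27, 2025 + 25 days = Mar 24, 2025.
The blot is imaged: Mar 24, 2025 + 29 days = Apr 22, 2025.
Apr 3, 2025 falls between when the western blot is run (Mar 24, 2025) and when the blot is imaged (Apr 22, 2025).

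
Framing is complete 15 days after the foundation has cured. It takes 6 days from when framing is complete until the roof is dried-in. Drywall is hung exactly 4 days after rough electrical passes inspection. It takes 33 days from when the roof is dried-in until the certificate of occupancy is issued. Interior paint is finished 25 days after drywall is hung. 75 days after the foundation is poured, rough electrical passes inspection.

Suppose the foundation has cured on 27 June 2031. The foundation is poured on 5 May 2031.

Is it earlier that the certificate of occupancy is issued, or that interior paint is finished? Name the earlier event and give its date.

Interior paint is finished — 17 August 2031

The foundation has cured: Jun 27, 2031.
Framing is complete: Jun 27, 2031 + 15 days = Jul 12, 2031.
The roof is dried-in: Jul 12, 2031 + 6 days = Jul 18, 2031.
The certificate of occupancy is issued: Jul 18, 2031 + 33 days = Aug 20, 2031.
The foundation is poured: May 5, 2031.
Rough electrical passes inspection: May 5, 2031 + 75 days = Jul 19, 2031.
Drywall is hung: Jul 19, 2031 + 4 days = Jul 23, 2031.
Interior paint is finished: Jul 23, 2031 + 25 days = Aug 17, 2031.
Comparing: the certificate of occupancy is issued on Aug 20, 2031 vs interior paint is finished on Aug 17, 2031. Earlier: interior paint is finished.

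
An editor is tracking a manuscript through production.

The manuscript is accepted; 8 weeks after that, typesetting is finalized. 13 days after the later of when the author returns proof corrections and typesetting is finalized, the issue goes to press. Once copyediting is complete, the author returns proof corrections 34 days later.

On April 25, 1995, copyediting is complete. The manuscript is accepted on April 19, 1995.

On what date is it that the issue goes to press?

Copyediting is complete: Apr 25, 1995.
The author returns proof corrections: Apr 25, 1995 + 34 days = May 29, 1995.
The manuscript is accepted: Apr 19, 1995.
Typesetting is finalized: Apr 19, 1995 + 8 weeks = Jun 14, 1995.
Both prerequisites met — the author returns proof corrections (May 29, 1995), typesetting is finalized (Jun 14, 1995); the later is Jun 14, 1995.
The issue goes to press: Jun 14, 1995 + 13 days = Jun 27, 1995.

June 27, 1995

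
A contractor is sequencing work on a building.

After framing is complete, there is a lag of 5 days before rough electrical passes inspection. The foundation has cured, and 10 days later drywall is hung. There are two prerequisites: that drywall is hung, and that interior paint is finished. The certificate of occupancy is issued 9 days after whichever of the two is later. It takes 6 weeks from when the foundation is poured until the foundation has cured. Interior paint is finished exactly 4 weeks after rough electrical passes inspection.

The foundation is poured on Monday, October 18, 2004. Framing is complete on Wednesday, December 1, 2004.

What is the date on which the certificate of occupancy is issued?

Wednesday, January 12, 2005

The foundation is poured: Oct 18, 2004.
The foundation has cured: Oct 18, 2004 + 6 weeks = Nov 29, 2004.
Drywall is hung: Nov 29, 2004 + 10 days = Dec 9, 2004.
Framing is complete: Dec 1, 2004.
Rough electrical passes inspection: Dec 1, 2004 + 5 days = Dec 6, 2004.
Interior paint is finished: Dec 6, 2004 + 4 weeks = Jan 3, 2005.
Both prerequisites met — drywall is hung (Dec 9, 2004), interior paint is finished (Jan 3, 2005); the later is Jan 3, 2005.
The certificate of occupancy is issued: Jan 3, 2005 + 9 days = Jan 12, 2005.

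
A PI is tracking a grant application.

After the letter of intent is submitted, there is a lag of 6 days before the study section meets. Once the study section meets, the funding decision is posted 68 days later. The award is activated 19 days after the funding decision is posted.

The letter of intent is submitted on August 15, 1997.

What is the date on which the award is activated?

November 16, 1997

The letter of intent is submitted: Aug 15, 1997.
The study section meets: Aug 15, 1997 + 6 days = Aug 21, 1997.
The funding decision is posted: Aug 21, 1997 + 68 days = Oct 28, 1997.
The award is activated: Oct 28, 1997 + 19 days = Nov 16, 1997.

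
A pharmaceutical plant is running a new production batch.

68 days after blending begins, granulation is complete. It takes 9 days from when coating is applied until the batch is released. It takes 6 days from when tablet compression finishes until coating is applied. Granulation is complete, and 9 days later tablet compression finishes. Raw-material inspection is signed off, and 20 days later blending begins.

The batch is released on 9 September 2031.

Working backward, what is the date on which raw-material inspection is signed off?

20 May 2031

The batch is released: Sep 9, 2031.
Coating is applied: Sep 9, 2031 − 9 days = Aug 31, 2031.
Tablet compression finishes: Aug 31, 2031 − 6 days = Aug 25, 2031.
Granulation is complete: Aug 25, 2031 − 9 days = Aug 16, 2031.
Blending begins: Aug 16, 2031 − 68 days = Jun 9, 2031.
Raw-material inspection is signed off: Jun 9, 2031 − 20 days = May 20, 2031.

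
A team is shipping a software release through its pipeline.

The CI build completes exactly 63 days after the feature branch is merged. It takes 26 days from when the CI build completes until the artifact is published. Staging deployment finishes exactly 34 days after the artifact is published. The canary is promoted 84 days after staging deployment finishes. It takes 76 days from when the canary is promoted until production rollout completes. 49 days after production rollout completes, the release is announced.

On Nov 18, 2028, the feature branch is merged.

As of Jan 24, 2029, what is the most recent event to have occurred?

The feature branch is merged: Nov 18, 2028.
The CI build completes: Nov 18, 2028 + 63 days = Jan 20, 2029.
The artifact is published: Jan 20, 2029 + 26 days = Feb 15, 2029.
Staging deployment finishes: Feb 15, 2029 + 34 days = Mar 21, 2029.
The canary is promoted: Mar 21, 2029 + 84 days = Jun 13, 2029.
Production rollout completes: Jun 13, 2029 + 76 days = Aug 28, 2029.
The release is announced: Aug 28, 2029 + 49 days = Oct 16, 2029.
Jan 24, 2029 falls between when the CI build completes (Jan 20, 2029) and when the artifact is published (Feb 15, 2029).

The CI build completes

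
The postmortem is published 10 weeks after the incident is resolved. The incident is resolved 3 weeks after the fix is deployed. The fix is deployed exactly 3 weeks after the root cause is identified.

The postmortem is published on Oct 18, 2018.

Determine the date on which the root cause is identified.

Jun 28, 2018

The postmortem is published: Oct 18, 2018.
The incident is resolved: Oct 18, 2018 − 10 weeks = Aug 9, 2018.
The fix is deployed: Aug 9, 2018 − 3 weeks = Jul 19, 2018.
The root cause is identified: Jul 19, 2018 − 3 weeks = Jun 28, 2018.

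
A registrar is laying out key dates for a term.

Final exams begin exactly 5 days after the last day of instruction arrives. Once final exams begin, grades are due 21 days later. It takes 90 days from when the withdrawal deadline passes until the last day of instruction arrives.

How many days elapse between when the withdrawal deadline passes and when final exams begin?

Causal path: the withdrawal deadline passes → the last day of instruction arrives → final exams begin.
Total delay along the path: 90 + 5 = 95 days.

95 days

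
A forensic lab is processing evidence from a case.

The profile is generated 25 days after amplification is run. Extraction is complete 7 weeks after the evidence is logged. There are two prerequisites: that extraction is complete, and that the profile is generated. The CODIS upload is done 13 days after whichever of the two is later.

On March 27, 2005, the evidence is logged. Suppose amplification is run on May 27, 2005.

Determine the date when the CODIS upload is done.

The evidence is logged: Mar 27, 2005.
Extraction is complete: Mar 27, 2005 + 7 weeks = May 15, 2005.
Amplification is run: May 27, 2005.
The profile is generated: May 27, 2005 + 25 days = Jun 21, 2005.
Both prerequisites met — extraction is complete (May 15, 2005), the profile is generated (Jun 21, 2005); the later is Jun 21, 2005.
The CODIS upload is done: Jun 21, 2005 + 13 days = Jul 4, 2005.

July 4, 2005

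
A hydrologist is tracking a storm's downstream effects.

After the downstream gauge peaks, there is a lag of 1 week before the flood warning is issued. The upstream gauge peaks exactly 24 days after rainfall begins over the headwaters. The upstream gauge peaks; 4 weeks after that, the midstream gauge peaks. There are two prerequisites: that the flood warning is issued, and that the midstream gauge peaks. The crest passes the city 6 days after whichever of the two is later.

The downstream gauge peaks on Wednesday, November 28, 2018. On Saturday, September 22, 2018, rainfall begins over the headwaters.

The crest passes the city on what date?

Tuesday, December 11, 2018

The downstream gauge peaks: Nov 28, 2018.
The flood warning is issued: Nov 28, 2018 + 1 week = Dec 5, 2018.
Rainfall begins over the headwaters: Sep 22, 2018.
The upstream gauge peaks: Sep 22, 2018 + 24 days = Oct 16, 2018.
The midstream gauge peaks: Oct 16, 2018 + 4 weeks = Nov 13, 2018.
Both prerequisites met — the flood warning is issued (Dec 5, 2018), the midstream gauge peaks (Nov 13, 2018); the later is Dec 5, 2018.
The crest passes the city: Dec 5, 2018 + 6 days = Dec 11, 2018.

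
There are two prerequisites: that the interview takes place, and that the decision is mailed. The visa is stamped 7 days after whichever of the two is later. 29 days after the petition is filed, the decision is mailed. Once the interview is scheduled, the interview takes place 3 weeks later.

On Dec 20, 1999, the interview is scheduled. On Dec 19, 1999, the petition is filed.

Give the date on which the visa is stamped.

Jan 24, 2000

The interview is scheduled: Dec 20, 1999.
The interview takes place: Dec 20, 1999 + 3 weeks = Jan 10, 2000.
The petition is filed: Dec 19, 1999.
The decision is mailed: Dec 19, 1999 + 29 days = Jan 17, 2000.
Both prerequisites met — the interview takes place (Jan 10, 2000), the decision is mailed (Jan 17, 2000); the later is Jan 17, 2000.
The visa is stamped: Jan 17, 2000 + 7 days = Jan 24, 2000.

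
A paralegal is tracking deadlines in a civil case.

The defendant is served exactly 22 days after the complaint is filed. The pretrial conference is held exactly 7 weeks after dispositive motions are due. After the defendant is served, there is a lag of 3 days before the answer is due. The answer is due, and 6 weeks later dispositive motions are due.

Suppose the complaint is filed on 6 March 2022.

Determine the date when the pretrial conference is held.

The complaint is filed: Mar 6, 2022.
The defendant is served: Mar 6, 2022 + 22 days = Mar 28, 2022.
The answer is due: Mar 28, 2022 + 3 days = Mar 31, 2022.
Dispositive motions are due: Mar 31, 2022 + 6 weeks = May 12, 2022.
The pretrial conference is held: May 12, 2022 + 7 weeks = Jun 30, 2022.

30 June 2022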